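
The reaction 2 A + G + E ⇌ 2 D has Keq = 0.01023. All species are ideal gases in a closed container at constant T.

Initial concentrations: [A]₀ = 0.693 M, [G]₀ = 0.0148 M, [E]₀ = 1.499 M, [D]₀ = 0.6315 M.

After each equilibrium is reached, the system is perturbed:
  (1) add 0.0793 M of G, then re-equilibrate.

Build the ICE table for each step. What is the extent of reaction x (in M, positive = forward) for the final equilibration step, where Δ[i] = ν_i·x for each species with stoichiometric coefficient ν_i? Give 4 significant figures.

x = 0.004972 M

Q₀ = 37.43 vs Keq = 0.01023 ⇒ Q>K, reverse
Step 1:
                   A          G          E          D
  I            0.693     0.0148      1.499     0.6315
  C           0.5426     0.2713     0.2713    -0.5426
  E            1.236     0.2861       1.77    0.08893
  solve Keq expr → x = -0.2713; check Q = 0.01023
Then add 0.0793 M of G.
Step 2:
                   A          G          E          D
  I            1.236     0.3654       1.77    0.08893
  C        -0.009944  -0.004972  -0.004972   0.009944
  E            1.226     0.3604      1.765    0.09888
  solve Keq expr → x = 0.004972; check Q = 0.01023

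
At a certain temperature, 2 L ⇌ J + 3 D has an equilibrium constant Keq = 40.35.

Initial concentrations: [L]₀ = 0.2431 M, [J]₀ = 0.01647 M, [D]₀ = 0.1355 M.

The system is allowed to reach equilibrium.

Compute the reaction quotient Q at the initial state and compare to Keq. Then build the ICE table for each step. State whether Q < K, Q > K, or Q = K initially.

Q₀ = 6.9333e-04 vs Keq = 40.35 ⇒ Q<K, forward
Step 1:
                    L           J           D
  I            0.2431     0.01647      0.1355
  C           -0.2247      0.1124      0.3371
  E           0.01836      0.1288      0.4726
  solve Keq expr → x = 0.1124; check Q = 40.35

Q₀ = 6.9333e-04; Q < K (proceeds forward)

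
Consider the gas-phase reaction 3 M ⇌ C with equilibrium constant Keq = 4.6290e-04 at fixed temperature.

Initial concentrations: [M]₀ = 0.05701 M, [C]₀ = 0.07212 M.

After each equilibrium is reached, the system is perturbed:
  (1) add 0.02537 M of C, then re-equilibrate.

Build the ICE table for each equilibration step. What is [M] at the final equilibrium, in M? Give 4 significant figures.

[M]_eq = 0.3494 M

Q₀ = 389.2 vs Keq = 4.6290e-04 ⇒ Q>K, reverse
Step 1:
                    M           C
  Initial     0.05701     0.07212
  Change       0.2163    -0.07211
  Equil        0.2733  9.4538e-06
  solve Keq expr → x = -0.07211; check Q = 4.6290e-04
Then add 0.02537 M of C.
Step 2:
                    M           C
  Initial      0.2733     0.02538
  Change      0.07608    -0.02536
  Equil        0.3494  1.9748e-05
  solve Keq expr → x = -0.02536; check Q = 4.6290e-04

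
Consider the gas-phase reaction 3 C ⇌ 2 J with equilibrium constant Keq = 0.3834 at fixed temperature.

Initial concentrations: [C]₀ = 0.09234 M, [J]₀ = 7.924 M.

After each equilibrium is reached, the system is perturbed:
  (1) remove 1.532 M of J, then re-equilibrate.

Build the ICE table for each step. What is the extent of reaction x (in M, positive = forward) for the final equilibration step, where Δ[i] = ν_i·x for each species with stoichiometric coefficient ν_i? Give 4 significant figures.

Q₀ = 7.9748e+04 vs Keq = 0.3834 ⇒ Q>K, reverse
Step 1:
                    C           J
  Initial     0.09234       7.924
  Change        4.051      -2.701
  Equil         4.144       5.223
  solve Keq expr → x = -1.35; check Q = 0.3834
Then remove 1.532 M of J.
Step 2:
                    C           J
  Initial       4.144       3.691
  Change      -0.6165       0.411
  Equil         3.527       4.102
  solve Keq expr → x = 0.2055; check Q = 0.3834

x = 0.2055 M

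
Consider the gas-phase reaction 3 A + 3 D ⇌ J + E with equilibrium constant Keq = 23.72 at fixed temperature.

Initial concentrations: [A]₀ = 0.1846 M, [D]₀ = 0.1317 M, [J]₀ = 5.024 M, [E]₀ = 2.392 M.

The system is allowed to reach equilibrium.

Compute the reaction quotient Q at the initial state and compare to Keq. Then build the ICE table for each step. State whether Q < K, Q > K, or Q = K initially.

Q₀ = 8.3629e+05; Q > K (proceeds reverse)

Q₀ = 8.3629e+05 vs Keq = 23.72 ⇒ Q>K, reverse
Step 1:
                   A          D          J          E
  Initial     0.1846     0.1317      5.024      2.392
  Change      0.7126     0.7126    -0.2375    -0.2375
  Equil       0.8972     0.8443      4.786      2.154
  solve Keq expr → x = -0.2375; check Q = 23.72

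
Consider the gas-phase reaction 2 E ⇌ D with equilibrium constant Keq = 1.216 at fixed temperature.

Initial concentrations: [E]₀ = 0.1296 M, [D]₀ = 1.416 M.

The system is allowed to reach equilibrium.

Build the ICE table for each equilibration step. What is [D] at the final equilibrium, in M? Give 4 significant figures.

[D]_eq = 1.022 M

Q₀ = 84.3 vs Keq = 1.216 ⇒ Q>K, reverse
Step 1:
                  E         D
  init       0.1296     1.416
  Δ          0.7873   -0.3937
  eq         0.9169     1.022
  solve Keq expr → x = -0.3937; check Q = 1.216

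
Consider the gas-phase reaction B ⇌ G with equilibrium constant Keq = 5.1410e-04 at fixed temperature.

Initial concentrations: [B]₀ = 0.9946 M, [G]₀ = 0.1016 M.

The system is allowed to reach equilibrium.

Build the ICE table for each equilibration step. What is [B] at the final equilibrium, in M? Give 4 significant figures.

Q₀ = 0.1022 vs Keq = 5.1410e-04 ⇒ Q>K, reverse
Step 1:
                    B           G
  init         0.9946      0.1016
  Δ             0.101      -0.101
  eq            1.096  5.6327e-04
  solve Keq expr → x = -0.101; check Q = 5.1410e-04

[B]_eq = 1.096 M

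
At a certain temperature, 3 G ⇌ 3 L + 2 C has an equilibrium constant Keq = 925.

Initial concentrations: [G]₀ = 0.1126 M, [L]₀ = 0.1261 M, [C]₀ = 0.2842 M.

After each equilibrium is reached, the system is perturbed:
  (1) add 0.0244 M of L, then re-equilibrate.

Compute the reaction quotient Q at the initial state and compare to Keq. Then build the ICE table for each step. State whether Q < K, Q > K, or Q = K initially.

Q₀ = 0.1134; Q < K (proceeds forward)

Q₀ = 0.1134 vs Keq = 925 ⇒ Q<K, forward
Step 1:
                   G          L          C
  Initial     0.1126     0.1261     0.2842
  Change      -0.101      0.101    0.06733
  Equil      0.01161     0.2271     0.3515
  solve Keq expr → x = 0.03366; check Q = 925
Then add 0.0244 M of L.
Step 2:
                   G          L          C
  Initial    0.01161     0.2515     0.3515
  Change    0.001169  -0.001169 -7.7912e-04
  Equil      0.01278     0.2503     0.3507
  solve Keq expr → x = -3.8956e-04; check Q = 925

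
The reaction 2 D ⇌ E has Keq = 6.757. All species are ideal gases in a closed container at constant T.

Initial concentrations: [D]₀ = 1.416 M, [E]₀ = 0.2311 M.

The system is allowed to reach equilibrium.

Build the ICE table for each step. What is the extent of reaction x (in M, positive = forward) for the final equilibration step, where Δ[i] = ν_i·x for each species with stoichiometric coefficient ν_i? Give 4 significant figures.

Q₀ = 0.1153 vs Keq = 6.757 ⇒ Q<K, forward
Step 1:
                    D           E
  init          1.416      0.2311
  Δ            -1.078      0.5392
  eq           0.3376      0.7703
  solve Keq expr → x = 0.5392; check Q = 6.757

x = 0.5392 M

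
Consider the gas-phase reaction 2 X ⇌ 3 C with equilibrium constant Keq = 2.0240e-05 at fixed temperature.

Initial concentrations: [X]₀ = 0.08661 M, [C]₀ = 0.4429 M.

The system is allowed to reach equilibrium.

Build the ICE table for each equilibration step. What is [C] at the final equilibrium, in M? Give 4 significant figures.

Q₀ = 11.58 vs Keq = 2.0240e-05 ⇒ Q>K, reverse
Step 1:
                  X         C
  init      0.08661    0.4429
  Δ          0.2859   -0.4288
  eq         0.3725   0.01411
  solve Keq expr → x = -0.1429; check Q = 2.0240e-05

[C]_eq = 0.01411 M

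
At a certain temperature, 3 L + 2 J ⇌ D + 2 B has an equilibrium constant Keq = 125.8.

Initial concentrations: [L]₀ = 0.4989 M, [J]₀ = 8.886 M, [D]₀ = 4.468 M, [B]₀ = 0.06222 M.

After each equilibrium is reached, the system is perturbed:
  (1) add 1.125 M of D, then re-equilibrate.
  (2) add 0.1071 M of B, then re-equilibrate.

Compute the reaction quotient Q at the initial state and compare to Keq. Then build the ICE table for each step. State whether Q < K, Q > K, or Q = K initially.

Q₀ = 0.001764; Q < K (proceeds forward)

Q₀ = 0.001764 vs Keq = 125.8 ⇒ Q<K, forward
Step 1:
                  L         J         D         B
  init       0.4989     8.886     4.468   0.06222
  Δ         -0.4582   -0.3055    0.1527    0.3055
  eq        0.04071     8.581     4.621    0.3677
  solve Keq expr → x = 0.1527; check Q = 125.8
Then add 1.125 M of D.
Step 2:
                  L         J         D         B
  init      0.04071     8.581     5.746    0.3677
  Δ        0.002904  0.001936 -9.6795e-04 -0.001936
  eq        0.04361     8.582     5.745    0.3657
  solve Keq expr → x = -9.6795e-04; check Q = 125.8
Then add 0.1071 M of B.
Step 3:
                  L         J         D         B
  init      0.04361     8.582     5.745    0.4728
  Δ        0.007739  0.005159  -0.00258 -0.005159
  eq        0.05135     8.588     5.742    0.4677
  solve Keq expr → x = -0.00258; check Q = 125.8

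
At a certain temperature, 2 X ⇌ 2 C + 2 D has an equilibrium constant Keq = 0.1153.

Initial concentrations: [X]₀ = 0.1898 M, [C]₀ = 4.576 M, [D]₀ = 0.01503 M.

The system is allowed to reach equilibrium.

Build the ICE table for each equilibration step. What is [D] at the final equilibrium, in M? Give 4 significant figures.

[D]_eq = 0.01415 M

Q₀ = 0.1313 vs Keq = 0.1153 ⇒ Q>K, reverse
Step 1:
                    X           C           D
  Initial      0.1898       4.576     0.01503
  Change   8.7816e-04 -8.7816e-04 -8.7816e-04
  Equil        0.1907       4.575     0.01415
  solve Keq expr → x = -4.3908e-04; check Q = 0.1153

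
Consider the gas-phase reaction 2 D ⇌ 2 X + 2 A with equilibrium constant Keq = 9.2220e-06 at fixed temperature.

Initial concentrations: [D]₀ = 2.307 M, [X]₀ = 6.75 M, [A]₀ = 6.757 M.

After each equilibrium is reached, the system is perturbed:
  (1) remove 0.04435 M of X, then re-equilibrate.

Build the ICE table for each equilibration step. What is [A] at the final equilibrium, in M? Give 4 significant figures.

[A]_eq = 0.1918 M

Q₀ = 390.9 vs Keq = 9.2220e-06 ⇒ Q>K, reverse
Step 1:
                   D          X          A
  init         2.307       6.75      6.757
  Δ            6.589     -6.589     -6.589
  eq           8.896     0.1609     0.1679
  solve Keq expr → x = -3.295; check Q = 9.2220e-06
Then remove 0.04435 M of X.
Step 2:
                   D          X          A
  init         8.896     0.1166     0.1679
  Δ         -0.02391    0.02391    0.02391
  eq           8.872     0.1405     0.1918
  solve Keq expr → x = 0.01196; check Q = 9.2220e-06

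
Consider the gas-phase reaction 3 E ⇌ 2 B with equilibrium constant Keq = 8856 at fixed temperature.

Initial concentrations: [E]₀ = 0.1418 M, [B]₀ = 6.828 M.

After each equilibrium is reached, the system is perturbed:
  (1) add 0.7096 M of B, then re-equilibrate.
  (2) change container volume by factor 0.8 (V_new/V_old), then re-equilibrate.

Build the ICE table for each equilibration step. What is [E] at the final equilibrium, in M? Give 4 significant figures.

Q₀ = 1.6352e+04 vs Keq = 8856 ⇒ Q>K, reverse
Step 1:
                  E         B
  init       0.1418     6.828
  Δ          0.0318   -0.0212
  eq         0.1736     6.807
  solve Keq expr → x = -0.0106; check Q = 8856
Then add 0.7096 M of B.
Step 2:
                  E         B
  init       0.1736     7.516
  Δ         0.01174 -0.007824
  eq         0.1853     7.509
  solve Keq expr → x = -0.003912; check Q = 8856
Then change container volume by factor 0.8 (V_new/V_old).
Step 3:
                  E         B
  init       0.2317     9.386
  Δ        -0.01644   0.01096
  eq         0.2152     9.397
  solve Keq expr → x = 0.00548; check Q = 8856

[E]_eq = 0.2152 M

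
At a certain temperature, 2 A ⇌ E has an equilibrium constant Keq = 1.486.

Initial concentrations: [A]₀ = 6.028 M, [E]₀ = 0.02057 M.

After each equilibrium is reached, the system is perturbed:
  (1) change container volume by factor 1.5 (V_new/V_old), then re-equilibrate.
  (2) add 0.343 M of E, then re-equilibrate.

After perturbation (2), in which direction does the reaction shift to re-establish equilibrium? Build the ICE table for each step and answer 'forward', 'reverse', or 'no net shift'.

Q₀ = 5.6609e-04 vs Keq = 1.486 ⇒ Q<K, forward
Step 1:
                   A          E
  Initial      6.028    0.02057
  Change      -4.757      2.379
  Equil        1.271      2.399
  solve Keq expr → x = 2.379; check Q = 1.486
Then change container volume by factor 1.5 (V_new/V_old).
Step 2:
                   A          E
  Initial     0.8471      1.599
  Change      0.1635   -0.08176
  Equil        1.011      1.518
  solve Keq expr → x = -0.08176; check Q = 1.486
Then add 0.343 M of E.
Step 3:
                   A          E
  Initial      1.011      1.861
  Change     0.09414   -0.04707
  Equil        1.105      1.814
  solve Keq expr → x = -0.04707; check Q = 1.486

Direction: reverse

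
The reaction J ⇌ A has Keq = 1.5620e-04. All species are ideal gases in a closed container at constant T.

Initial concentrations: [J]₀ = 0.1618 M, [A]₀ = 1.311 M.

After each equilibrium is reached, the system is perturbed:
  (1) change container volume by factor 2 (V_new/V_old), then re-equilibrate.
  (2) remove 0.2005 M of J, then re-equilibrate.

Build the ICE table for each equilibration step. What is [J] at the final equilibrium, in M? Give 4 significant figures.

[J]_eq = 0.5358 M

Q₀ = 8.103 vs Keq = 1.5620e-04 ⇒ Q>K, reverse
Step 1:
                  J         A
  Initial    0.1618     1.311
  Change      1.311    -1.311
  Equil       1.473 2.3002e-04
  solve Keq expr → x = -1.311; check Q = 1.5620e-04
Then change container volume by factor 2 (V_new/V_old).
Step 2:
                  J         A
  Initial    0.7363 1.1501e-04
  Change          0         0
  Equil      0.7363 1.1501e-04
  solve Keq expr → x = 0; check Q = 1.5620e-04
Then remove 0.2005 M of J.
Step 3:
                  J         A
  Initial    0.5358 1.1501e-04
  Change  3.1313e-05 -3.1313e-05
  Equil      0.5358 8.3695e-05
  solve Keq expr → x = -3.1313e-05; check Q = 1.5620e-04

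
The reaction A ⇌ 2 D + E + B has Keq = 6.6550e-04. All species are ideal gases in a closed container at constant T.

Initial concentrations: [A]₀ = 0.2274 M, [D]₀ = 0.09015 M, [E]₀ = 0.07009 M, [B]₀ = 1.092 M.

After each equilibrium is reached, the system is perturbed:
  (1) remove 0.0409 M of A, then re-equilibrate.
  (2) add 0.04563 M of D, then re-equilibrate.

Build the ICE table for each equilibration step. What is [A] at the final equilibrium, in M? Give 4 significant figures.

Q₀ = 0.002735 vs Keq = 6.6550e-04 ⇒ Q>K, reverse
Step 1:
                    A           D           E           B
  init         0.2274     0.09015     0.07009       1.092
  Δ           0.01805    -0.03609    -0.01805    -0.01805
  eq           0.2454     0.05406     0.05204       1.074
  solve Keq expr → x = -0.01805; check Q = 6.6550e-04
Then remove 0.0409 M of A.
Step 2:
                    A           D           E           B
  init         0.2045     0.05406     0.05204       1.074
  Δ          0.001789   -0.003577   -0.001789   -0.001789
  eq           0.2063     0.05048     0.05026       1.072
  solve Keq expr → x = -0.001789; check Q = 6.6550e-04
Then add 0.04563 M of D.
Step 3:
                    A           D           E           B
  init         0.2063     0.09611     0.05026       1.072
  Δ           0.01605     -0.0321    -0.01605    -0.01605
  eq           0.2224     0.06401      0.0342       1.056
  solve Keq expr → x = -0.01605; check Q = 6.6550e-04

[A]_eq = 0.2224 M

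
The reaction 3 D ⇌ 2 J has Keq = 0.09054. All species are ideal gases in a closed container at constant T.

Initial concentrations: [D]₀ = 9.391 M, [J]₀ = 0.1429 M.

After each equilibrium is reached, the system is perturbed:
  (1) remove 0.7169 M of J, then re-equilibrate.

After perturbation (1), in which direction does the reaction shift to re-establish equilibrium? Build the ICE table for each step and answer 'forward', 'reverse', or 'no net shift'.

Q₀ = 2.4656e-05 vs Keq = 0.09054 ⇒ Q<K, forward
Step 1:
                    D           J
  init          9.391      0.1429
  Δ            -4.567       3.045
  eq            4.824       3.188
  solve Keq expr → x = 1.522; check Q = 0.09054
Then remove 0.7169 M of J.
Step 2:
                    D           J
  init          4.824       2.471
  Δ           -0.4385      0.2923
  eq            4.385       2.763
  solve Keq expr → x = 0.1462; check Q = 0.09054

Direction: forward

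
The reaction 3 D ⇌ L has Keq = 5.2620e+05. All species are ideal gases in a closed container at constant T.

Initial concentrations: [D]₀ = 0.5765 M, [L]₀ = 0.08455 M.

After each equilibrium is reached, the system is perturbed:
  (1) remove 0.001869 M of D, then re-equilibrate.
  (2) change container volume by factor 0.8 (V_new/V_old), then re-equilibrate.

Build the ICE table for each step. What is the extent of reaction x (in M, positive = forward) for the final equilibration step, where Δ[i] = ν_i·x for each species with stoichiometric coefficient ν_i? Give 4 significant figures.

x = 4.6172e-04 M

Q₀ = 0.4413 vs Keq = 5.2620e+05 ⇒ Q<K, forward
Step 1:
                   D          L
  I           0.5765    0.08455
  C          -0.5685     0.1895
  E         0.008045      0.274
  solve Keq expr → x = 0.1895; check Q = 5.2620e+05
Then remove 0.001869 M of D.
Step 2:
                   D          L
  I         0.006176      0.274
  C         0.001863 -6.2097e-04
  E         0.008039     0.2734
  solve Keq expr → x = -6.2097e-04; check Q = 5.2620e+05
Then change container volume by factor 0.8 (V_new/V_old).
Step 3:
                   D          L
  I          0.01005     0.3418
  C        -0.001385 4.6172e-04
  E         0.008664     0.3422
  solve Keq expr → x = 4.6172e-04; check Q = 5.2620e+05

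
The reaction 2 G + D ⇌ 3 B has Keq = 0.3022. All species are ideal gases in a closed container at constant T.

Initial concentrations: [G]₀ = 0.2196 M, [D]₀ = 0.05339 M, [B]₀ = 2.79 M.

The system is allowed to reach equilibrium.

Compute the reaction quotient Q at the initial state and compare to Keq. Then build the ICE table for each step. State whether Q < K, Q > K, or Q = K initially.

Q₀ = 8435; Q > K (proceeds reverse)

Q₀ = 8435 vs Keq = 0.3022 ⇒ Q>K, reverse
Step 1:
                  G         D         B
  Initial    0.2196   0.05339      2.79
  Change      1.325    0.6626    -1.988
  Equil       1.545     0.716    0.8022
  solve Keq expr → x = -0.6626; check Q = 0.3022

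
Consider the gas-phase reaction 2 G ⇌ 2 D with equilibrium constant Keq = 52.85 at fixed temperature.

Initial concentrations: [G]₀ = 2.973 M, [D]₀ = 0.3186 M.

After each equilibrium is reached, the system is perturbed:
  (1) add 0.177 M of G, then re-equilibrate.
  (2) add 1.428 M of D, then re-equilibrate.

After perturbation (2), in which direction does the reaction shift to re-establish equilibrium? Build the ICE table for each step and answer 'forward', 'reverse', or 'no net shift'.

Q₀ = 0.01148 vs Keq = 52.85 ⇒ Q<K, forward
Step 1:
                   G          D
  init         2.973     0.3186
  Δ           -2.575      2.575
  eq           0.398      2.894
  solve Keq expr → x = 1.287; check Q = 52.85
Then add 0.177 M of G.
Step 2:
                   G          D
  init         0.575      2.894
  Δ          -0.1556     0.1556
  eq          0.4194      3.049
  solve Keq expr → x = 0.0778; check Q = 52.85
Then add 1.428 M of D.
Step 3:
                   G          D
  init        0.4194      4.477
  Δ           0.1727    -0.1727
  eq          0.5921      4.304
  solve Keq expr → x = -0.08634; check Q = 52.85

Direction: reverse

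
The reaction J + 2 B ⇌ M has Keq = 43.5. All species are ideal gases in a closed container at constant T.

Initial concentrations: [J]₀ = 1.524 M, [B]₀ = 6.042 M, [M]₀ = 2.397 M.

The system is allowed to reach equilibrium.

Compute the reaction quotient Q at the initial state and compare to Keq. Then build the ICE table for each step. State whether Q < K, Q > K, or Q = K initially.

Q₀ = 0.04308; Q < K (proceeds forward)

Q₀ = 0.04308 vs Keq = 43.5 ⇒ Q<K, forward
Step 1:
                    J           B           M
  Initial       1.524       6.042       2.397
  Change       -1.514      -3.028       1.514
  Equil      0.009899       3.014       3.911
  solve Keq expr → x = 1.514; check Q = 43.5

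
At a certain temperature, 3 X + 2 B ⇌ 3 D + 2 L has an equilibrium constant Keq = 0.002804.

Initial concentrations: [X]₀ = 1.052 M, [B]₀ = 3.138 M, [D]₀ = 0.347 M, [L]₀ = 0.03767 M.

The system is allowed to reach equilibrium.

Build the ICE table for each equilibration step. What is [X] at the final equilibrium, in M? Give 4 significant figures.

Q₀ = 5.1716e-06 vs Keq = 0.002804 ⇒ Q<K, forward
Step 1:
                   X          B          D          L
  init         1.052      3.138      0.347    0.03767
  Δ          -0.2735    -0.1823     0.2735     0.1823
  eq          0.7785      2.956     0.6205       0.22
  solve Keq expr → x = 0.09116; check Q = 0.002804

[X]_eq = 0.7785 M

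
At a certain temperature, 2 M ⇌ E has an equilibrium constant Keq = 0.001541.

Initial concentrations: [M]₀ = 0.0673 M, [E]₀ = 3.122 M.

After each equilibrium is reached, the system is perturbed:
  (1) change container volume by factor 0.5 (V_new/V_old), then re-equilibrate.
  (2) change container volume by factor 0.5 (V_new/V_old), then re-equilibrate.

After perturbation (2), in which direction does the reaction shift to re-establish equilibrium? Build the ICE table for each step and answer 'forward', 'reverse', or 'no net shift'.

Direction: forward

Q₀ = 689.3 vs Keq = 0.001541 ⇒ Q>K, reverse
Step 1:
                  M         E
  init       0.0673     3.122
  Δ           6.126    -3.063
  eq          6.193    0.0591
  solve Keq expr → x = -3.063; check Q = 0.001541
Then change container volume by factor 0.5 (V_new/V_old).
Step 2:
                  M         E
  init        12.39    0.1182
  Δ         -0.2198    0.1099
  eq          12.17    0.2281
  solve Keq expr → x = 0.1099; check Q = 0.001541
Then change container volume by factor 0.5 (V_new/V_old).
Step 3:
                  M         E
  init        24.33    0.4562
  Δ         -0.7951    0.3975
  eq          23.54    0.8537
  solve Keq expr → x = 0.3975; check Q = 0.001541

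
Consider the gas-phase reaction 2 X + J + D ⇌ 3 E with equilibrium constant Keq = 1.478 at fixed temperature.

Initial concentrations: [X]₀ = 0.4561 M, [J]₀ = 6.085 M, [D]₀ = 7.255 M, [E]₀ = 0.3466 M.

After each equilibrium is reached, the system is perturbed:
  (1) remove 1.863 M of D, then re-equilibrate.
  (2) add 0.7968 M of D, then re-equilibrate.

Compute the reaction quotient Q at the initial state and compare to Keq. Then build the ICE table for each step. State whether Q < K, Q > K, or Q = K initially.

Q₀ = 0.004534 vs Keq = 1.478 ⇒ Q<K, forward
Step 1:
                    X           J           D           E
  init         0.4561       6.085       7.255      0.3466
  Δ           -0.3521      -0.176      -0.176      0.5281
  eq            0.104       5.909       7.079      0.8747
  solve Keq expr → x = 0.176; check Q = 1.478
Then remove 1.863 M of D.
Step 2:
                    X           J           D           E
  init          0.104       5.909       5.216      0.8747
  Δ             0.013    0.006499    0.006499     -0.0195
  eq            0.117       5.915       5.222      0.8552
  solve Keq expr → x = -0.006499; check Q = 1.478
Then add 0.7968 M of D.
Step 3:
                    X           J           D           E
  init          0.117       5.915       6.019      0.8552
  Δ         -0.006185   -0.003093   -0.003093    0.009278
  eq           0.1109       5.912       6.016      0.8645
  solve Keq expr → x = 0.003093; check Q = 1.478

Q₀ = 0.004534; Q < K (proceeds forward)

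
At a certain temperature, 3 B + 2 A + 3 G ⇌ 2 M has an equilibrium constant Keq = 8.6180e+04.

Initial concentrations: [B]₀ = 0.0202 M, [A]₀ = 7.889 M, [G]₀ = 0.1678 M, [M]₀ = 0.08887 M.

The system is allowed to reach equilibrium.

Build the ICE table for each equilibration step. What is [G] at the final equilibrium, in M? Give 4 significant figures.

Q₀ = 3259 vs Keq = 8.6180e+04 ⇒ Q<K, forward
Step 1:
                    B           A           G           M
  init         0.0202       7.889      0.1678     0.08887
  Δ          -0.01242   -0.008283    -0.01242    0.008283
  eq         0.007776       7.881      0.1554     0.09715
  solve Keq expr → x = 0.004141; check Q = 8.6180e+04

[G]_eq = 0.1554 M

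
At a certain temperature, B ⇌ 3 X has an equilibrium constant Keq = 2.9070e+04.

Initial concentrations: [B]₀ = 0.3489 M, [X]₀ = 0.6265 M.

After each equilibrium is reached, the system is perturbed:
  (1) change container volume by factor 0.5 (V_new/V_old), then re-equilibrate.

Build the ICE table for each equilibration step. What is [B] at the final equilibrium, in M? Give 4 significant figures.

Q₀ = 0.7048 vs Keq = 2.9070e+04 ⇒ Q<K, forward
Step 1:
                   B          X
  I           0.3489     0.6265
  C          -0.3487      1.046
  E       1.6100e-04      1.673
  solve Keq expr → x = 0.3487; check Q = 2.9070e+04
Then change container volume by factor 0.5 (V_new/V_old).
Step 2:
                   B          X
  I       3.2200e-04      3.345
  C       9.6266e-04  -0.002888
  E         0.001285      3.343
  solve Keq expr → x = -9.6266e-04; check Q = 2.9070e+04

[B]_eq = 0.001285 M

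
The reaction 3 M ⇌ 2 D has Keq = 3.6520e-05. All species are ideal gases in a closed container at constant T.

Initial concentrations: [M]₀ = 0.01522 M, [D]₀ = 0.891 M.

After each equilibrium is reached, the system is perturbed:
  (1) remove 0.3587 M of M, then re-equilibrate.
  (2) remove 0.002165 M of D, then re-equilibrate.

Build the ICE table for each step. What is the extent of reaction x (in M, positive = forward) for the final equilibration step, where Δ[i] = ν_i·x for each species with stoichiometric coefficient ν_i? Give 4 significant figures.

Q₀ = 2.2517e+05 vs Keq = 3.6520e-05 ⇒ Q>K, reverse
Step 1:
                  M         D
  I         0.01522     0.891
  C           1.322   -0.8817
  E           1.338   0.00935
  solve Keq expr → x = -0.4408; check Q = 3.6520e-05
Then remove 0.3587 M of M.
Step 2:
                  M         D
  I           0.979   0.00935
  C        0.005174  -0.00345
  E          0.9842    0.0059
  solve Keq expr → x = -0.001725; check Q = 3.6520e-05
Then remove 0.002165 M of D.
Step 3:
                  M         D
  I          0.9842  0.003735
  C       -0.003204  0.002136
  E           0.981  0.005871
  solve Keq expr → x = 0.001068; check Q = 3.6520e-05

x = 0.001068 M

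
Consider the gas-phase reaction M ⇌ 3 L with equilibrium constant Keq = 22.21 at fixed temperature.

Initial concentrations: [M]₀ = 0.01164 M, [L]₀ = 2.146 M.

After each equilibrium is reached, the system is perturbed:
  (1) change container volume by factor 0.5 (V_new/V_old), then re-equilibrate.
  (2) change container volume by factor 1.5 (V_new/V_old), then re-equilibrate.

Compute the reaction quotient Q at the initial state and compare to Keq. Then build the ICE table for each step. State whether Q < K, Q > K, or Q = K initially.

Q₀ = 849.1 vs Keq = 22.21 ⇒ Q>K, reverse
Step 1:
                  M         L
  Initial   0.01164     2.146
  Change     0.1775   -0.5325
  Equil      0.1891     1.614
  solve Keq expr → x = -0.1775; check Q = 22.21
Then change container volume by factor 0.5 (V_new/V_old).
Step 2:
                  M         L
  Initial    0.3783     3.227
  Change     0.2663   -0.7989
  Equil      0.6446     2.428
  solve Keq expr → x = -0.2663; check Q = 22.21
Then change container volume by factor 1.5 (V_new/V_old).
Step 3:
                  M         L
  Initial    0.4297     1.619
  Change    -0.1047     0.314
  Equil      0.3251     1.933
  solve Keq expr → x = 0.1047; check Q = 22.21

Q₀ = 849.1; Q > K (proceeds reverse)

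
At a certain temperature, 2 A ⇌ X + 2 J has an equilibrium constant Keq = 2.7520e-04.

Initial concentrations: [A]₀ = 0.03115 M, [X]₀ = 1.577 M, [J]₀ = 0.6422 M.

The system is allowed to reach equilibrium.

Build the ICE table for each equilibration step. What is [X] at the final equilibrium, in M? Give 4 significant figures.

Q₀ = 670.3 vs Keq = 2.7520e-04 ⇒ Q>K, reverse
Step 1:
                   A          X          J
  init       0.03115      1.577     0.6422
  Δ           0.6324    -0.3162    -0.6324
  eq          0.6635      1.261   0.009803
  solve Keq expr → x = -0.3162; check Q = 2.7520e-04

[X]_eq = 1.261 M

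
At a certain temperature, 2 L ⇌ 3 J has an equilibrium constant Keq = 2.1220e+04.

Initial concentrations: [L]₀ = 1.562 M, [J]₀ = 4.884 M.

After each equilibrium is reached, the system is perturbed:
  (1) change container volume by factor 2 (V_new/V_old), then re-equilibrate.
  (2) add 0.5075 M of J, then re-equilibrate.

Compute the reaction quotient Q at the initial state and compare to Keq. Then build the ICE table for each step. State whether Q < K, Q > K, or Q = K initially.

Q₀ = 47.75 vs Keq = 2.1220e+04 ⇒ Q<K, forward
Step 1:
                    L           J
  Initial       1.562       4.884
  Change       -1.434       2.151
  Equil        0.1281       7.035
  solve Keq expr → x = 0.717; check Q = 2.1220e+04
Then change container volume by factor 2 (V_new/V_old).
Step 2:
                    L           J
  Initial     0.06404       3.517
  Change     -0.01823     0.02734
  Equil       0.04582       3.545
  solve Keq expr → x = 0.009115; check Q = 2.1220e+04
Then add 0.5075 M of J.
Step 3:
                    L           J
  Initial     0.04582       4.052
  Change     0.009876    -0.01481
  Equil       0.05569       4.037
  solve Keq expr → x = -0.004938; check Q = 2.1220e+04

Q₀ = 47.75; Q < K (proceeds forward)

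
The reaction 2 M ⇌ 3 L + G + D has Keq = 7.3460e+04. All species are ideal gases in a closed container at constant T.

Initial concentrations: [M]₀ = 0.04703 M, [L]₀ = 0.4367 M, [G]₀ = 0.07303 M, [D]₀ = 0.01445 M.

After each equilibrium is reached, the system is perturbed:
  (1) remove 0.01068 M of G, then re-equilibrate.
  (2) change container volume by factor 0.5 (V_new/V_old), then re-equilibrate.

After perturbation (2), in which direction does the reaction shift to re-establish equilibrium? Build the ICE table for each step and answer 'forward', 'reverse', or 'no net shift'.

Direction: reverse

Q₀ = 0.03973 vs Keq = 7.3460e+04 ⇒ Q<K, forward
Step 1:
                    M           L           G           D
  I           0.04703      0.4367     0.07303     0.01445
  C          -0.04695     0.07042     0.02347     0.02347
  E        8.0609e-05      0.5071      0.0965     0.03792
  solve Keq expr → x = 0.02347; check Q = 7.3460e+04
Then remove 0.01068 M of G.
Step 2:
                    M           L           G           D
  I        8.0609e-05      0.5071     0.08582     0.03792
  C       -4.5863e-06  6.8794e-06  2.2931e-06  2.2931e-06
  E        7.6022e-05      0.5071     0.08583     0.03793
  solve Keq expr → x = 2.2931e-06; check Q = 7.3460e+04
Then change container volume by factor 0.5 (V_new/V_old).
Step 3:
                    M           L           G           D
  I        1.5204e-04       1.014      0.1717     0.07585
  C        2.7717e-04 -4.1576e-04 -1.3859e-04 -1.3859e-04
  E        4.2922e-04       1.014      0.1715     0.07572
  solve Keq expr → x = -1.3859e-04; check Q = 7.3460e+04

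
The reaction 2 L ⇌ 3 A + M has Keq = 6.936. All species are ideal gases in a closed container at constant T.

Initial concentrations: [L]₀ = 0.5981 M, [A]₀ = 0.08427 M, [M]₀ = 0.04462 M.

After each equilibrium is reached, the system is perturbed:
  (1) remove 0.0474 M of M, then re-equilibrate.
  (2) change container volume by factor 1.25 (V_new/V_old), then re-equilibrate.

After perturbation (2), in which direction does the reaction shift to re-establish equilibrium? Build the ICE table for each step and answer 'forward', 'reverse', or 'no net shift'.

Q₀ = 7.4645e-05 vs Keq = 6.936 ⇒ Q<K, forward
Step 1:
                    L           A           M
  Initial      0.5981     0.08427     0.04462
  Change      -0.4617      0.6925      0.2308
  Equil        0.1364      0.7768      0.2755
  solve Keq expr → x = 0.2308; check Q = 6.936
Then remove 0.0474 M of M.
Step 2:
                    L           A           M
  Initial      0.1364      0.7768      0.2281
  Change    -0.008196     0.01229    0.004098
  Equil        0.1282      0.7891      0.2322
  solve Keq expr → x = 0.004098; check Q = 6.936
Then change container volume by factor 1.25 (V_new/V_old).
Step 3:
                    L           A           M
  Initial      0.1026      0.6313      0.1857
  Change     -0.01455     0.02182    0.007275
  Equil       0.08804      0.6531       0.193
  solve Keq expr → x = 0.007275; check Q = 6.936

Direction: forward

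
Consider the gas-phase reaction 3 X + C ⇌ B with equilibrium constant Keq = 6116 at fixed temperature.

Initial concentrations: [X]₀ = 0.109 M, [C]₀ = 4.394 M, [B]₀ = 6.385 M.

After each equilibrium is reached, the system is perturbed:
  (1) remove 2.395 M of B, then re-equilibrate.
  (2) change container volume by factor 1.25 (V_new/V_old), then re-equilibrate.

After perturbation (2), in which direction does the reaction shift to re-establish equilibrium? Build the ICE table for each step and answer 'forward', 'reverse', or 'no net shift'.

Direction: reverse

Q₀ = 1122 vs Keq = 6116 ⇒ Q<K, forward
Step 1:
                   X          C          B
  Initial      0.109      4.394      6.385
  Change    -0.04694   -0.01565    0.01565
  Equil      0.06206      4.378      6.401
  solve Keq expr → x = 0.01565; check Q = 6116
Then remove 2.395 M of B.
Step 2:
                   X          C          B
  Initial    0.06206      4.378      4.006
  Change   -0.008951  -0.002984   0.002984
  Equil      0.05311      4.375      4.009
  solve Keq expr → x = 0.002984; check Q = 6116
Then change container volume by factor 1.25 (V_new/V_old).
Step 3:
                   X          C          B
  Initial    0.04249        3.5      3.207
  Change     0.01058   0.003528  -0.003528
  Equil      0.05307      3.504      3.203
  solve Keq expr → x = -0.003528; check Q = 6116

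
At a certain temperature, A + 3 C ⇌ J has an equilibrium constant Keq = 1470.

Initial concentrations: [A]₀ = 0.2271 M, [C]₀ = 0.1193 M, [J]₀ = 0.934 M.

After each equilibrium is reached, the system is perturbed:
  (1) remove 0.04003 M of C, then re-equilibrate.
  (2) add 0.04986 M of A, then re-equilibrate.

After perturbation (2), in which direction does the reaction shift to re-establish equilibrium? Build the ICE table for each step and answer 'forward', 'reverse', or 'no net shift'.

Direction: forward

Q₀ = 2422 vs Keq = 1470 ⇒ Q>K, reverse
Step 1:
                    A           C           J
  init         0.2271      0.1193       0.934
  Δ          0.006643     0.01993   -0.006643
  eq           0.2337      0.1392      0.9274
  solve Keq expr → x = -0.006643; check Q = 1470
Then remove 0.04003 M of C.
Step 2:
                    A           C           J
  init         0.2337      0.0992      0.9274
  Δ           0.01235     0.03705    -0.01235
  eq           0.2461      0.1362       0.915
  solve Keq expr → x = -0.01235; check Q = 1470
Then add 0.04986 M of A.
Step 3:
                    A           C           J
  init          0.296      0.1362       0.915
  Δ         -0.002546   -0.007638    0.002546
  eq           0.2934      0.1286      0.9176
  solve Keq expr → x = 0.002546; check Q = 1470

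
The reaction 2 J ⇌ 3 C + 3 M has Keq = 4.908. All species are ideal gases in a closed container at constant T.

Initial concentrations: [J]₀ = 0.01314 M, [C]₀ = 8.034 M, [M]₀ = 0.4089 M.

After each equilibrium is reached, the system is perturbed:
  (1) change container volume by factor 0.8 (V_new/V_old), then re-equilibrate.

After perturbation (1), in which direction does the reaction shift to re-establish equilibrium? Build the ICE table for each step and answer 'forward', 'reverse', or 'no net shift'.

Q₀ = 2.0533e+05 vs Keq = 4.908 ⇒ Q>K, reverse
Step 1:
                   J          C          M
  Initial    0.01314      8.034     0.4089
  Change      0.2173     -0.326     -0.326
  Equil       0.2305      7.708    0.08288
  solve Keq expr → x = -0.1087; check Q = 4.908
Then change container volume by factor 0.8 (V_new/V_old).
Step 2:
                   J          C          M
  Initial     0.2881      9.635     0.1036
  Change     0.01579   -0.02368   -0.02368
  Equil       0.3039      9.611    0.07992
  solve Keq expr → x = -0.007893; check Q = 4.908

Direction: reverse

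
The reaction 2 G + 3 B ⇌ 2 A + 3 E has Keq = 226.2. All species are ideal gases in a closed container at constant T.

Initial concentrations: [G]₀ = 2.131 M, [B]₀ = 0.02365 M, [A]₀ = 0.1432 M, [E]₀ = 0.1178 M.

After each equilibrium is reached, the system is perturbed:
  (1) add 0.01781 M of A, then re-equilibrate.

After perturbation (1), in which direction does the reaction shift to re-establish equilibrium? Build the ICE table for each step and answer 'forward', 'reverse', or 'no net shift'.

Q₀ = 0.558 vs Keq = 226.2 ⇒ Q<K, forward
Step 1:
                   G          B          A          E
  Initial      2.131    0.02365     0.1432     0.1178
  Change    -0.01312   -0.01968    0.01312    0.01968
  Equil        2.118    0.00397     0.1563     0.1375
  solve Keq expr → x = 0.00656; check Q = 226.2
Then add 0.01781 M of A.
Step 2:
                   G          B          A          E
  Initial      2.118    0.00397     0.1741     0.1375
  Change  1.8930e-04 2.8396e-04 -1.8930e-04 -2.8396e-04
  Equil        2.118   0.004254     0.1739     0.1372
  solve Keq expr → x = -9.4652e-05; check Q = 226.2

Direction: reverse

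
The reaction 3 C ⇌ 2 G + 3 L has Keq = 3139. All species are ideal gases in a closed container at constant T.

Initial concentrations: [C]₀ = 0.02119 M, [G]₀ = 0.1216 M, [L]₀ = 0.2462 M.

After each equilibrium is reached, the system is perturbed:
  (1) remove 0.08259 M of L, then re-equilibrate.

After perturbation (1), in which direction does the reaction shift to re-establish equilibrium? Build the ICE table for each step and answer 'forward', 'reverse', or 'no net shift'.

Direction: forward

Q₀ = 23.19 vs Keq = 3139 ⇒ Q<K, forward
Step 1:
                   C          G          L
  I          0.02119     0.1216     0.2462
  C         -0.01652    0.01102    0.01652
  E         0.004666     0.1326     0.2627
  solve Keq expr → x = 0.005508; check Q = 3139
Then remove 0.08259 M of L.
Step 2:
                   C          G          L
  I         0.004666     0.1326     0.1801
  C        -0.001426 9.5077e-04   0.001426
  E          0.00324     0.1336     0.1816
  solve Keq expr → x = 4.7538e-04; check Q = 3139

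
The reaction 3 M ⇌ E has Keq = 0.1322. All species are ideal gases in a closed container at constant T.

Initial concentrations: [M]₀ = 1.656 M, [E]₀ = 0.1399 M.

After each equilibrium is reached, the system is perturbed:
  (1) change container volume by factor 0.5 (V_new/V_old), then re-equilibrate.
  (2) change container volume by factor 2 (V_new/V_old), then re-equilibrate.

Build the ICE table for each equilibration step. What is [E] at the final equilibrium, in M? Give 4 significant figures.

[E]_eq = 0.2693 M

Q₀ = 0.03081 vs Keq = 0.1322 ⇒ Q<K, forward
Step 1:
                    M           E
  I             1.656      0.1399
  C           -0.3883      0.1294
  E             1.268      0.2693
  solve Keq expr → x = 0.1294; check Q = 0.1322
Then change container volume by factor 0.5 (V_new/V_old).
Step 2:
                    M           E
  I             2.535      0.5387
  C           -0.7275      0.2425
  E             1.808      0.7812
  solve Keq expr → x = 0.2425; check Q = 0.1322
Then change container volume by factor 2 (V_new/V_old).
Step 3:
                    M           E
  I            0.9039      0.3906
  C            0.3638     -0.1213
  E             1.268      0.2693
  solve Keq expr → x = -0.1213; check Q = 0.1322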